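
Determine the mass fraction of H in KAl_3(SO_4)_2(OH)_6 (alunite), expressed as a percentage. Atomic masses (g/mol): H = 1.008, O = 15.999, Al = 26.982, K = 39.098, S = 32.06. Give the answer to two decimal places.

Molar mass of KAl_3(SO_4)_2(OH)_6: 1·39.098 + 3·26.982 + 2·32.06 + 14·15.999 + 6·1.008 = 414.198 g/mol.
Mass of H per formula unit: 6 × 1.008 = 6.048 g.
Weight fraction H = 6.048 / 414.198 = 0.0146.

1.46 wt%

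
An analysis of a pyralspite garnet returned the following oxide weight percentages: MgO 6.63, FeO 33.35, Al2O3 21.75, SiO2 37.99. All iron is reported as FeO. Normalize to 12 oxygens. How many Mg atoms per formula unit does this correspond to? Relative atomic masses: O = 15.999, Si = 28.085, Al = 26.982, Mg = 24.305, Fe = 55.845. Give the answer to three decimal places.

MgO (M=40.304): mol = 0.16450; Mg = 0.16450, O = 0.16450.
FeO (M=71.844): mol = 0.46420; Fe = 0.46420, O = 0.46420.
Al2O3 (M=101.961): mol = 0.21332; Al = 0.42664, O = 0.63996.
SiO2 (M=60.083): mol = 0.63229; Si = 0.63229, O = 1.26458.
ΣO = 2.53324; factor = 12/ΣO = 4.73702.
Mg apfu = 0.16450 × 4.73702 = 0.779.

0.779 Mg apfu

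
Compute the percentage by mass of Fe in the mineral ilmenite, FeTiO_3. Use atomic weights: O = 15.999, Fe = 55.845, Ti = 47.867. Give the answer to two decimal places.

36.81 wt%

Formula mass = 1*55.845 + 1*47.867 + 3*15.999 = 151.709 g/mol, of which 55.845 g is Fe.
So Fe makes up 55.845/151.709 = 0.3681 of the mass, i.e. 36.81%.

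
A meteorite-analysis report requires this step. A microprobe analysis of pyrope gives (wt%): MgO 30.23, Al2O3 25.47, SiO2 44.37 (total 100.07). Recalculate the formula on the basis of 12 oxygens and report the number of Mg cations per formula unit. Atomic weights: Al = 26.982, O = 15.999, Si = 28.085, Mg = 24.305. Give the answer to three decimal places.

3.024 Mg apfu

MgO: 30.23/40.304 = 0.75005 mol → 0.75005 mol Mg, 0.75005 mol O.
Al2O3: 25.47/101.961 = 0.24980 mol → 0.49960 mol Al, 0.74940 mol O.
SiO2: 44.37/60.083 = 0.73848 mol → 0.73848 mol Si, 1.47696 mol O.
Total oxygen = 2.97641 mol. Normalization factor = 12/2.97641 = 4.03170.
Mg per 12 O = 0.75005 × 4.03170 = 3.024.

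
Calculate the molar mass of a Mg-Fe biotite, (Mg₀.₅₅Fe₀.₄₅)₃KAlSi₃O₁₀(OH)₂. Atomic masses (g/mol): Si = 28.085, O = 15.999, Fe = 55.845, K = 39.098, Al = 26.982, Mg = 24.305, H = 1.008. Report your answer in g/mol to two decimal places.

The formula mass is the sum 1.65(24.305) + 1.35(55.845) + 1(39.098) + 1(26.982) + 3(28.085) + 12(15.999) + 2(1.008).

459.83 g/mol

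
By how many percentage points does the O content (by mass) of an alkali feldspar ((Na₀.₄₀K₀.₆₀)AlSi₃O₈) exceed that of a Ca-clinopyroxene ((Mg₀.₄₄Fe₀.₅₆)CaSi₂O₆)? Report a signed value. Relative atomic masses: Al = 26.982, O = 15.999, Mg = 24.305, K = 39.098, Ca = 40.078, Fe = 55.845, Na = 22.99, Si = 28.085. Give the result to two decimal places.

6.09 percentage points

M((Na₀.₄₀K₀.₆₀)AlSi₃O₈) = 271.884 g/mol, so wt% O = 127.992/271.884 × 100 = 47.08%.
M((Mg₀.₄₄Fe₀.₅₆)CaSi₂O₆) = 234.209 g/mol, so wt% O = 95.994/234.209 × 100 = 40.99%.
47.08 − 40.99 = 6.09 pp.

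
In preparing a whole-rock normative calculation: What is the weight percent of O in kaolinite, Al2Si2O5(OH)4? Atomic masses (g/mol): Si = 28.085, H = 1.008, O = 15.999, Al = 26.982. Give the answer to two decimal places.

Molar mass of Al2Si2O5(OH)4: 2×26.982 + 2×28.085 + 9×15.999 + 4×1.008 = 258.157 g/mol.
Mass of O per formula unit: 9 × 15.999 = 143.991 g.
Weight fraction O = 143.991 / 258.157 = 0.5578.

55.78 weight percent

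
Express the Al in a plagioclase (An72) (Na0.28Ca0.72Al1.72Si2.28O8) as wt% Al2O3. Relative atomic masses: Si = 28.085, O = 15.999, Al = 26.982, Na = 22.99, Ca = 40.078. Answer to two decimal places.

Molar mass of Na0.28Ca0.72Al1.72Si2.28O8 = 0.28×22.99 + 0.72×40.078 + 1.72×26.982 + 2.28×28.085 + 8×15.999 = 273.728 g/mol.
Each formula unit contains 1.72 Al, equivalent to 1.72/2 = 0.8600 mol Al2O3.
M(Al2O3) = 2×26.982 + 3×15.999 = 101.961 g/mol.
Mass of Al2O3 per formula unit = 0.8600 × 101.961 = 87.686 g.
Al2O3 wt% = 87.686 / 273.728 × 100 = 32.03%.

32.03 wt%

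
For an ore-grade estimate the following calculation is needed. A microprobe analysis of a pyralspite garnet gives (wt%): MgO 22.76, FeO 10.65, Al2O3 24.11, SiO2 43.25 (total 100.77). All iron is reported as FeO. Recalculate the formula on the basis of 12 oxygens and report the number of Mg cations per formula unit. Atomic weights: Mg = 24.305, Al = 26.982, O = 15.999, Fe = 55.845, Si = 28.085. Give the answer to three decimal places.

2.368 Mg apfu

22.76 wt% MgO ÷ 40.304 g/mol = 0.56471 mol, giving 0.56471 Mg and 0.56471 O.
10.65 wt% FeO ÷ 71.844 g/mol = 0.14824 mol, giving 0.14824 Fe and 0.14824 O.
24.11 wt% Al2O3 ÷ 101.961 g/mol = 0.23646 mol, giving 0.47292 Al and 0.70938 O.
43.25 wt% SiO2 ÷ 60.083 g/mol = 0.71984 mol, giving 0.71984 Si and 1.43968 O.
Oxygen sums to 2.86201; scaling by 12/2.86201 = 4.19286 puts the formula on 12 O.
Mg: 0.56471 × 4.19286 = 2.368 atoms per formula unit.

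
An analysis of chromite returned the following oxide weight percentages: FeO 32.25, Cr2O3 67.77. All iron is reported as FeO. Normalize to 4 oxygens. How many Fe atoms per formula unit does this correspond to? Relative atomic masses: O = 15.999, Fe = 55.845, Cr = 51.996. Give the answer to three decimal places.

32.25 wt% FeO ÷ 71.844 g/mol = 0.44889 mol, giving 0.44889 Fe and 0.44889 O.
67.77 wt% Cr2O3 ÷ 151.989 g/mol = 0.44589 mol, giving 0.89178 Cr and 1.33767 O.
Oxygen sums to 1.78656; scaling by 4/1.78656 = 2.23894 puts the formula on 4 O.
Fe: 0.44889 × 2.23894 = 1.005 atoms per formula unit.

1.005 Fe apfu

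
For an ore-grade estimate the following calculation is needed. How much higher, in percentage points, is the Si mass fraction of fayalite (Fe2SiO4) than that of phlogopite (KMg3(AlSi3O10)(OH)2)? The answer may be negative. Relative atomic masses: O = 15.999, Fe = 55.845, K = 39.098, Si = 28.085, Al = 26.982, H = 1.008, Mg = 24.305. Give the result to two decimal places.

M(Fe2SiO4) = 203.771 g/mol, so wt% Si = 28.085/203.771 × 100 = 13.78%.
M(KMg3(AlSi3O10)(OH)2) = 417.254 g/mol, so wt% Si = 84.255/417.254 × 100 = 20.19%.
13.78 − 20.19 = -6.41 pp.

-6.41 percentage points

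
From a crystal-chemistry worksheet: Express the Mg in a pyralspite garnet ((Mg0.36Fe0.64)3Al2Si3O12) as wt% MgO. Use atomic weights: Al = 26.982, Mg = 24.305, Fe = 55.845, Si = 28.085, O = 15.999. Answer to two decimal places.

9.39 wt%

Molar mass of (Mg0.36Fe0.64)3Al2Si3O12 = 1.08·24.305 + 1.92·55.845 + 2·26.982 + 3·28.085 + 12·15.999 = 463.679 g/mol.
Each formula unit contains 1.08 Mg, equivalent to 1.08/1 = 1.0800 mol MgO.
M(MgO) = 1×24.305 + 1×15.999 = 40.304 g/mol.
Mass of MgO per formula unit = 1.0800 × 40.304 = 43.528 g.
MgO wt% = 43.528 / 463.679 × 100 = 9.39%.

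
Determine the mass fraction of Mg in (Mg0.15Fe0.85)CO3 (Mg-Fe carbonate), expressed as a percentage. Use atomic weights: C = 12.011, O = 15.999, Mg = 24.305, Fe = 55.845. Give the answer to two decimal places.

3.28 mass %

Formula mass = 0.15*24.305 + 0.85*55.845 + 1*12.011 + 3*15.999 = 111.122 g/mol, of which 3.646 g is Mg.
So Mg makes up 3.646/111.122 = 0.0328 of the mass, i.e. 3.28%.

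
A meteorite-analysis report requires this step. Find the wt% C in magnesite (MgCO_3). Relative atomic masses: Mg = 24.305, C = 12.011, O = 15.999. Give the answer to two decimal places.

M(MgCO_3) = 84.313 g/mol.
C contributes 1 × 12.011 = 12.011 g per mole.
12.011/84.313 = 0.1425 → 14.25%.

14.25 weight percent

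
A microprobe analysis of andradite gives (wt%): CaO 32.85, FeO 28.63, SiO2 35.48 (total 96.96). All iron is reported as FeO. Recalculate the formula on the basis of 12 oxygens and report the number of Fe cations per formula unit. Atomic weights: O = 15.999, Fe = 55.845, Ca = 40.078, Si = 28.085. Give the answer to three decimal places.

2.208 Fe apfu

32.85 wt% CaO ÷ 56.077 g/mol = 0.58580 mol, giving 0.58580 Ca and 0.58580 O.
28.63 wt% FeO ÷ 71.844 g/mol = 0.39850 mol, giving 0.39850 Fe and 0.39850 O.
35.48 wt% SiO2 ÷ 60.083 g/mol = 0.59052 mol, giving 0.59052 Si and 1.18104 O.
Oxygen sums to 2.16534; scaling by 12/2.16534 = 5.54185 puts the formula on 12 O.
Fe: 0.39850 × 5.54185 = 2.208 atoms per formula unit.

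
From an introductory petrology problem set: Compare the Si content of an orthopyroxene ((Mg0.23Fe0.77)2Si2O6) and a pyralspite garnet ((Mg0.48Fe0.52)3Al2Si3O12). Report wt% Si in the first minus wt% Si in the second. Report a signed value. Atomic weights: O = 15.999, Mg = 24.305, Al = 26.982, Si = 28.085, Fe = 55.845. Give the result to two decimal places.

3.90 percentage points

Si in (Mg0.23Fe0.77)2Si2O6: molar mass 249.346 g/mol; 2×28.085 = 56.170 g → 22.53 wt%.
Si in (Mg0.48Fe0.52)3Al2Si3O12: molar mass 452.324 g/mol; 3×28.085 = 84.255 g → 18.63 wt%.
Difference = 22.53 − 18.63 = 3.90 percentage points.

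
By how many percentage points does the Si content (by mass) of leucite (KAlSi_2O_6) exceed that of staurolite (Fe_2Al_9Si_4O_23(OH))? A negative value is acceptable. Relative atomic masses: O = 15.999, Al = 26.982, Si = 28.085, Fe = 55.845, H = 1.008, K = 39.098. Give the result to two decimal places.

First mineral: 56.170 g Si in 218.244 g formula = 25.74 wt% Si.
Second mineral: 112.340 g Si in 851.852 g formula = 13.19 wt% Si.
25.74% − 13.19% gives a difference of 12.55 percentage points.

12.55 percentage points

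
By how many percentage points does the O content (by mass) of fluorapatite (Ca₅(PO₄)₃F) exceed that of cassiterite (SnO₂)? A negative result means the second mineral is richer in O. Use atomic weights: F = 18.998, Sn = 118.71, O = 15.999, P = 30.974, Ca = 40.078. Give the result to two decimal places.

16.84 percentage points

First mineral: 191.988 g O in 504.298 g formula = 38.07 wt% O.
Second mineral: 31.998 g O in 150.708 g formula = 21.23 wt% O.
38.07% − 21.23% gives a difference of 16.84 percentage points.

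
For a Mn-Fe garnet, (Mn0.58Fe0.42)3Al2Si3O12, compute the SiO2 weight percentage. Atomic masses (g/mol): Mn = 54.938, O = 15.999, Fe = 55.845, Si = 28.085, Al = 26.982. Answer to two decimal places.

M((Mn0.58Fe0.42)3Al2Si3O12) = 496.164 g/mol; M(SiO2) = 60.083 g/mol.
Moles SiO2 per formula unit = 3 Si ÷ 1 = 3.0000.
SiO2 fraction = (3.0000 × 60.083) / 496.164 = 180.249/496.164 = 0.3633.

36.33 wt%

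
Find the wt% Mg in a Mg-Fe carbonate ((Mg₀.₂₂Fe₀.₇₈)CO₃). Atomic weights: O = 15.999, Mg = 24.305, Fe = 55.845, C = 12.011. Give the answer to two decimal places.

Formula mass = 0.22*24.305 + 0.78*55.845 + 1*12.011 + 3*15.999 = 108.914 g/mol, of which 5.347 g is Mg.
So Mg makes up 5.347/108.914 = 0.0491 of the mass, i.e. 4.91%.

4.91 mass %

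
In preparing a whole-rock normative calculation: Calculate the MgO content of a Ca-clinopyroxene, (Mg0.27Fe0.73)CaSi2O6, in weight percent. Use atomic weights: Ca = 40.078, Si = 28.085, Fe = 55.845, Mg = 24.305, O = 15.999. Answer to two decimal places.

4.54 wt%

Formula mass = 239.571 g/mol.
0.27 Mg → 0.2700 mol MgO per formula unit; M(MgO) = 40.304, so MgO mass = 10.882 g.
10.882/239.571 × 100 = 4.54 wt%.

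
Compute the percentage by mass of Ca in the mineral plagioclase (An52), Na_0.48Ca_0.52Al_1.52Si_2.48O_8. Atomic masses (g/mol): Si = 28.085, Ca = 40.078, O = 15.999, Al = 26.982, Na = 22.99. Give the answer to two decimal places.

Molar mass of Na_0.48Ca_0.52Al_1.52Si_2.48O_8: 0.48×22.99 + 0.52×40.078 + 1.52×26.982 + 2.48×28.085 + 8×15.999 = 270.531 g/mol.
Mass of Ca per formula unit: 0.52 × 40.078 = 20.841 g.
Weight fraction Ca = 20.841 / 270.531 = 0.0770.

7.70 wt%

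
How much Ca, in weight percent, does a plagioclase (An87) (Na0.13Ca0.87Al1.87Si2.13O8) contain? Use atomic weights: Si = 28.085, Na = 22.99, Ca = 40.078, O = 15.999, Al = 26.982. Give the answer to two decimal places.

Molar mass of Na0.13Ca0.87Al1.87Si2.13O8: 0.13×22.99 + 0.87×40.078 + 1.87×26.982 + 2.13×28.085 + 8×15.999 = 276.126 g/mol.
Mass of Ca per formula unit: 0.87 × 40.078 = 34.868 g.
Weight fraction Ca = 34.868 / 276.126 = 0.1263.

12.63 weight percent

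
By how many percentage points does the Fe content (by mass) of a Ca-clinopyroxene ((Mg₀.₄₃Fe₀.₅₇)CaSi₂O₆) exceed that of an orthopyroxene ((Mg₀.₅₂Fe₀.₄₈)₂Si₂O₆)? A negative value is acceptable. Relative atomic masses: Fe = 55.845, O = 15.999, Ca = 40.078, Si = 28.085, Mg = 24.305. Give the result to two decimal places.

-9.63 percentage points

First mineral: 31.832 g Fe in 234.525 g formula = 13.57 wt% Fe.
Second mineral: 53.611 g Fe in 231.052 g formula = 23.20 wt% Fe.
13.57% − 23.20% gives a difference of -9.63 percentage points.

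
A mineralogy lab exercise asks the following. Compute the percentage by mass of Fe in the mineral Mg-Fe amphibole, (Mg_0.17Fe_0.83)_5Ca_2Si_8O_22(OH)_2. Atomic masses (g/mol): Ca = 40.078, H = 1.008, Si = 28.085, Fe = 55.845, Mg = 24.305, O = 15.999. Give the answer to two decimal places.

Formula mass = 0.85·24.305 + 4.15·55.845 + 2·40.078 + 8·28.085 + 24·15.999 + 2·1.008 = 943.244 g/mol, of which 231.757 g is Fe.
So Fe makes up 231.757/943.244 = 0.2457 of the mass, i.e. 24.57%.

24.57 wt%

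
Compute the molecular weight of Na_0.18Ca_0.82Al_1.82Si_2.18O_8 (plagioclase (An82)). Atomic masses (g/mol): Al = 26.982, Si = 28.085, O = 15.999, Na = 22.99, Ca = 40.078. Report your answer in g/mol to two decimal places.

Na: 0.18 × 22.99 = 4.1382
Ca: 0.82 × 40.078 = 32.8640
Al: 1.82 × 26.982 = 49.1072
Si: 2.18 × 28.085 = 61.2253
O: 8 × 15.999 = 127.9920
Summing the contributions gives the formula mass.

275.33 g/mol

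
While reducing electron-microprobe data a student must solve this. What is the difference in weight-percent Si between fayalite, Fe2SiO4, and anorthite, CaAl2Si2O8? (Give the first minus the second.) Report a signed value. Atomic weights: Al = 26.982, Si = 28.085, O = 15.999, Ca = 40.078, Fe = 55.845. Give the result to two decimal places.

-6.41 percentage points

Si in Fe2SiO4: molar mass 203.771 g/mol; 1×28.085 = 28.085 g → 13.78 wt%.
Si in CaAl2Si2O8: molar mass 278.204 g/mol; 2×28.085 = 56.170 g → 20.19 wt%.
Difference = 13.78 − 20.19 = -6.41 percentage points.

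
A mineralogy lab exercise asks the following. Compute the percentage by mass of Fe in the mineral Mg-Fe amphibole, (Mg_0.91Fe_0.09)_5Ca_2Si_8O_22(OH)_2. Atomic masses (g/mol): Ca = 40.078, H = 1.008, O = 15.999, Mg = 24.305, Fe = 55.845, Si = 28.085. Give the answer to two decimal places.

3.04 wt%

M((Mg_0.91Fe_0.09)_5Ca_2Si_8O_22(OH)_2) = 826.546 g/mol.
Fe contributes 0.45 × 55.845 = 25.130 g per mole.
25.130/826.546 = 0.0304 → 3.04%.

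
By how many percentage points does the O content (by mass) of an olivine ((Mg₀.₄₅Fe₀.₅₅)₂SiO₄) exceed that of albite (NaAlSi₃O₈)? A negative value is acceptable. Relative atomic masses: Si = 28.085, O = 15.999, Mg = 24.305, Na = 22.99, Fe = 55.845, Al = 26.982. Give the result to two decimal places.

-12.32 percentage points

First mineral: 63.996 g O in 175.385 g formula = 36.49 wt% O.
Second mineral: 127.992 g O in 262.219 g formula = 48.81 wt% O.
36.49% − 48.81% gives a difference of -12.32 percentage points.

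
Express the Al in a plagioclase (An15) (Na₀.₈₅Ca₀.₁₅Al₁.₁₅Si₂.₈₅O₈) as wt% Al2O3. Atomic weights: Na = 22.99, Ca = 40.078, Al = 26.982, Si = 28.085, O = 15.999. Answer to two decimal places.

22.16 wt%

Molar mass of Na₀.₈₅Ca₀.₁₅Al₁.₁₅Si₂.₈₅O₈ = 0.85×22.99 + 0.15×40.078 + 1.15×26.982 + 2.85×28.085 + 8×15.999 = 264.617 g/mol.
Each formula unit contains 1.15 Al, equivalent to 1.15/2 = 0.5750 mol Al2O3.
M(Al2O3) = 2×26.982 + 3×15.999 = 101.961 g/mol.
Mass of Al2O3 per formula unit = 0.5750 × 101.961 = 58.628 g.
Al2O3 wt% = 58.628 / 264.617 × 100 = 22.16%.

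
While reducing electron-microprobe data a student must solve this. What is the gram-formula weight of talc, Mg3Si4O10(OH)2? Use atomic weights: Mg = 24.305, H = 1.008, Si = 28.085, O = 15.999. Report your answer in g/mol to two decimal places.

Mg: 3 × 24.305 = 72.9150
Si: 4 × 28.085 = 112.3400
O: 12 × 15.999 = 191.9880
H: 2 × 1.008 = 2.0160
Summing the contributions gives the formula mass.

379.26 g/mol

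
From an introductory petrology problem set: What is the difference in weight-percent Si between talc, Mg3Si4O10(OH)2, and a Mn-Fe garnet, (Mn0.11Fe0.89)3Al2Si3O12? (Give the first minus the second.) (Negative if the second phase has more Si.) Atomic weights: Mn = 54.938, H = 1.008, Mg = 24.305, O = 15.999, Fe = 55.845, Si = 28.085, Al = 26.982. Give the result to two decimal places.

12.68 percentage points

Si in Mg3Si4O10(OH)2: molar mass 379.259 g/mol; 4×28.085 = 112.340 g → 29.62 wt%.
Si in (Mn0.11Fe0.89)3Al2Si3O12: molar mass 497.443 g/mol; 3×28.085 = 84.255 g → 16.94 wt%.
Difference = 29.62 − 16.94 = 12.68 percentage points.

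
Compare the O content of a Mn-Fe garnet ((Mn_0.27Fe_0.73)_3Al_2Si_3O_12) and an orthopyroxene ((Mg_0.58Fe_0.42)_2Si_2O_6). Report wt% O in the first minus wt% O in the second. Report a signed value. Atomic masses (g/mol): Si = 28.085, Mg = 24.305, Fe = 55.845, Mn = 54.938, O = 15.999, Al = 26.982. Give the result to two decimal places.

M((Mn_0.27Fe_0.73)_3Al_2Si_3O_12) = 497.007 g/mol, so wt% O = 191.988/497.007 × 100 = 38.63%.
M((Mg_0.58Fe_0.42)_2Si_2O_6) = 227.268 g/mol, so wt% O = 95.994/227.268 × 100 = 42.24%.
38.63 − 42.24 = -3.61 pp.

-3.61 percentage points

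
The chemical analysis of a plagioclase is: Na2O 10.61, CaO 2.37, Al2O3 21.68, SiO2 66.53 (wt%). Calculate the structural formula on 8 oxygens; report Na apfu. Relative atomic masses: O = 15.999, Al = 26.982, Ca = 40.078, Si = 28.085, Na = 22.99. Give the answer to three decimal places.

0.893 Na apfu

10.61 wt% Na2O ÷ 61.979 g/mol = 0.17119 mol, giving 0.34238 Na and 0.17119 O.
2.37 wt% CaO ÷ 56.077 g/mol = 0.04226 mol, giving 0.04226 Ca and 0.04226 O.
21.68 wt% Al2O3 ÷ 101.961 g/mol = 0.21263 mol, giving 0.42526 Al and 0.63789 O.
66.53 wt% SiO2 ÷ 60.083 g/mol = 1.10730 mol, giving 1.10730 Si and 2.21460 O.
Oxygen sums to 3.06594; scaling by 8/3.06594 = 2.60931 puts the formula on 8 O.
Na: 0.34238 × 2.60931 = 0.893 atoms per formula unit.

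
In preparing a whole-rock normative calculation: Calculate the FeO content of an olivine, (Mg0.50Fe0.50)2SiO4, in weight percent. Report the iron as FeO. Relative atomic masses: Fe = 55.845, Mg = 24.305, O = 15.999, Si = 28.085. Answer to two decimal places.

Formula mass = 172.231 g/mol.
1 Fe → 1.0000 mol FeO per formula unit; M(FeO) = 71.844, so FeO mass = 71.844 g.
71.844/172.231 × 100 = 41.71 wt%.

41.71 wt%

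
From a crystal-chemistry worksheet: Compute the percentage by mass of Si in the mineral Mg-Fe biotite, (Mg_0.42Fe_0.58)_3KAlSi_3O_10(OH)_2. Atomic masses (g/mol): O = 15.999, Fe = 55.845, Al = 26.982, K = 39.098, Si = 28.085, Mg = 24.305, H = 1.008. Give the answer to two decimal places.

17.85 mass %

Molar mass of (Mg_0.42Fe_0.58)_3KAlSi_3O_10(OH)_2: 1.26·24.305 + 1.74·55.845 + 1·39.098 + 1·26.982 + 3·28.085 + 12·15.999 + 2·1.008 = 472.134 g/mol.
Mass of Si per formula unit: 3 × 28.085 = 84.255 g.
Weight fraction Si = 84.255 / 472.134 = 0.1785.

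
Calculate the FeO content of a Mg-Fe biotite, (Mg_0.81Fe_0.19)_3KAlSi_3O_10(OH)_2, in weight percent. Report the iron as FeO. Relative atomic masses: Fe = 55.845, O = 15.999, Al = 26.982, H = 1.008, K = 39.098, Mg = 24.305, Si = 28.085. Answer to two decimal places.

Formula mass = 435.232 g/mol.
0.57 Fe → 0.5700 mol FeO per formula unit; M(FeO) = 71.844, so FeO mass = 40.951 g.
40.951/435.232 × 100 = 9.41 wt%.

9.41 wt%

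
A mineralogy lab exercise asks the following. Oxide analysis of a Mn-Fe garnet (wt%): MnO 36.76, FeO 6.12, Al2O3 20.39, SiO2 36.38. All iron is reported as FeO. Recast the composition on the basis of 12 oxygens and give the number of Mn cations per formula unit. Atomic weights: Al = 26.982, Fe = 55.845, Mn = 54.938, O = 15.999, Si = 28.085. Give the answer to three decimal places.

MnO (M=70.937): mol = 0.51821; Mn = 0.51821, O = 0.51821.
FeO (M=71.844): mol = 0.08518; Fe = 0.08518, O = 0.08518.
Al2O3 (M=101.961): mol = 0.19998; Al = 0.39996, O = 0.59994.
SiO2 (M=60.083): mol = 0.60550; Si = 0.60550, O = 1.21100.
ΣO = 2.41433; factor = 12/ΣO = 4.97032.
Mn apfu = 0.51821 × 4.97032 = 2.576.

2.576 Mn apfu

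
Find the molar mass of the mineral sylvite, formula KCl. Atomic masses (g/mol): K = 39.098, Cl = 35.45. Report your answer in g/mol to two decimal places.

M = 1·39.098 + 1·35.45

74.55 g/mol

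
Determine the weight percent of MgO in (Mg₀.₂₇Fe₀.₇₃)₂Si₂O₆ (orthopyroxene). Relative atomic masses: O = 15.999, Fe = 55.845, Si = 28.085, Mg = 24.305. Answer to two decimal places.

8.82 wt%

Molar mass of (Mg₀.₂₇Fe₀.₇₃)₂Si₂O₆ = 0.54·24.305 + 1.46·55.845 + 2·28.085 + 6·15.999 = 246.822 g/mol.
Each formula unit contains 0.54 Mg, equivalent to 0.54/1 = 0.5400 mol MgO.
M(MgO) = 1×24.305 + 1×15.999 = 40.304 g/mol.
Mass of MgO per formula unit = 0.5400 × 40.304 = 21.764 g.
MgO wt% = 21.764 / 246.822 × 100 = 8.82%.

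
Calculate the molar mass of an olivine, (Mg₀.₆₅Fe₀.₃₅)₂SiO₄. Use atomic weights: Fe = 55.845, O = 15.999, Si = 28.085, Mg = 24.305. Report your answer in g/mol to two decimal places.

The formula mass is the sum 1.30·24.305 + 0.70·55.845 + 1·28.085 + 4·15.999.

162.77 g/mol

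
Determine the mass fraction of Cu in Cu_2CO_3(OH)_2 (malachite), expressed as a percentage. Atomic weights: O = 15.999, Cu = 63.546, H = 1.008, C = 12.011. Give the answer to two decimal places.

M(Cu_2CO_3(OH)_2) = 221.114 g/mol.
Cu contributes 2 × 63.546 = 127.092 g per mole.
127.092/221.114 = 0.5748 → 57.48%.

57.48 wt%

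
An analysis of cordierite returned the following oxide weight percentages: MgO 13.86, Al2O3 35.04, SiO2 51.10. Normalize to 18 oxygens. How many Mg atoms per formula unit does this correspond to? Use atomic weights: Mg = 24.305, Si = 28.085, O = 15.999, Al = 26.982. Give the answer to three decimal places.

MgO (M=40.304): mol = 0.34389; Mg = 0.34389, O = 0.34389.
Al2O3 (M=101.961): mol = 0.34366; Al = 0.68732, O = 1.03098.
SiO2 (M=60.083): mol = 0.85049; Si = 0.85049, O = 1.70098.
ΣO = 3.07585; factor = 18/ΣO = 5.85204.
Mg apfu = 0.34389 × 5.85204 = 2.012.

2.012 Mg apfu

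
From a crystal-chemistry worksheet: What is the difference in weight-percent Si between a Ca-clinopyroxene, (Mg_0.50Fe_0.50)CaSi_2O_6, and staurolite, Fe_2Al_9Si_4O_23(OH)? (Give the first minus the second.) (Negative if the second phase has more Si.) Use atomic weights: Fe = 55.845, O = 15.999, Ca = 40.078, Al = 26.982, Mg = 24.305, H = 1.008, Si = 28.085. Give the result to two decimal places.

10.99 percentage points

First mineral: 56.170 g Si in 232.317 g formula = 24.18 wt% Si.
Second mineral: 112.340 g Si in 851.852 g formula = 13.19 wt% Si.
24.18% − 13.19% gives a difference of 10.99 percentage points.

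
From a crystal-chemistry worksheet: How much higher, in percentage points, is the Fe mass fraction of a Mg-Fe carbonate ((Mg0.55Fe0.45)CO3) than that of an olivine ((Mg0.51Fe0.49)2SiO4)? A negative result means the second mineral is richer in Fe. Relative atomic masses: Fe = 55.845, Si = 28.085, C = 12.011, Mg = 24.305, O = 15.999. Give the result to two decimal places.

First mineral: 25.130 g Fe in 98.506 g formula = 25.51 wt% Fe.
Second mineral: 54.728 g Fe in 171.600 g formula = 31.89 wt% Fe.
25.51% − 31.89% gives a difference of -6.38 percentage points.

-6.38 percentage points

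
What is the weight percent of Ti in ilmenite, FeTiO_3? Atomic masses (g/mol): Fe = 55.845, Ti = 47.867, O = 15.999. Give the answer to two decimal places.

31.55 mass %

Molar mass of FeTiO_3: 1·55.845 + 1·47.867 + 3·15.999 = 151.709 g/mol.
Mass of Ti per formula unit: 1 × 47.867 = 47.867 g.
Weight fraction Ti = 47.867 / 151.709 = 0.3155.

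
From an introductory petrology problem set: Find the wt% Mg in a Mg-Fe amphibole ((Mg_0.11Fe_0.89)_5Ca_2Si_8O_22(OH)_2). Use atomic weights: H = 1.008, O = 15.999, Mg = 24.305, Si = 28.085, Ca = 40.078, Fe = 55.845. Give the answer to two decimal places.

1.40 weight percent

Formula mass = 0.55·24.305 + 4.45·55.845 + 2·40.078 + 8·28.085 + 24·15.999 + 2·1.008 = 952.706 g/mol, of which 13.368 g is Mg.
So Mg makes up 13.368/952.706 = 0.0140 of the mass, i.e. 1.40%.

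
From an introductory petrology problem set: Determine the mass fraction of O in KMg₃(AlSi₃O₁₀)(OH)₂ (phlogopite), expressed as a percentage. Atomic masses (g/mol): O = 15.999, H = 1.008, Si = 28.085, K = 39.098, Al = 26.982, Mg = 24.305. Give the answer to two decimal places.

46.01 mass %

Formula mass = 1×39.098 + 3×24.305 + 1×26.982 + 3×28.085 + 12×15.999 + 2×1.008 = 417.254 g/mol, of which 191.988 g is O.
So O makes up 191.988/417.254 = 0.4601 of the mass, i.e. 46.01%.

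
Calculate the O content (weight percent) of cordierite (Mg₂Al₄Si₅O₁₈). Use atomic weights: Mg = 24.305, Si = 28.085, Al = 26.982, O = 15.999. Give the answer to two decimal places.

Formula mass = 2*24.305 + 4*26.982 + 5*28.085 + 18*15.999 = 584.945 g/mol, of which 287.982 g is O.
So O makes up 287.982/584.945 = 0.4923 of the mass, i.e. 49.23%.

49.23 weight percent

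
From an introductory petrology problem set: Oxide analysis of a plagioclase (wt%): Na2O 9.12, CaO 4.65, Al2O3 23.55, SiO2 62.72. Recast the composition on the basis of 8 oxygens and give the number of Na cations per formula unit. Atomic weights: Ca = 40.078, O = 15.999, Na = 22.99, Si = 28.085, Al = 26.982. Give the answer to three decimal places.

0.782 Na apfu

9.12 wt% Na2O ÷ 61.979 g/mol = 0.14715 mol, giving 0.29430 Na and 0.14715 O.
4.65 wt% CaO ÷ 56.077 g/mol = 0.08292 mol, giving 0.08292 Ca and 0.08292 O.
23.55 wt% Al2O3 ÷ 101.961 g/mol = 0.23097 mol, giving 0.46194 Al and 0.69291 O.
62.72 wt% SiO2 ÷ 60.083 g/mol = 1.04389 mol, giving 1.04389 Si and 2.08778 O.
Oxygen sums to 3.01076; scaling by 8/3.01076 = 2.65714 puts the formula on 8 O.
Na: 0.29430 × 2.65714 = 0.782 atoms per formula unit.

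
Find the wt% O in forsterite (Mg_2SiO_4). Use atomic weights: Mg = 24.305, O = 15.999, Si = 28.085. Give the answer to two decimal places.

45.49 wt%

Formula mass = 2×24.305 + 1×28.085 + 4×15.999 = 140.691 g/mol, of which 63.996 g is O.
So O makes up 63.996/140.691 = 0.4549 of the mass, i.e. 45.49%.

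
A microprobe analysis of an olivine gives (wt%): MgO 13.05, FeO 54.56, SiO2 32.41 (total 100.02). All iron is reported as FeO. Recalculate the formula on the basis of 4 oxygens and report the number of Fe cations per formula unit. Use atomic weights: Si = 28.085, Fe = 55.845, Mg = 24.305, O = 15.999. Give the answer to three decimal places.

MgO: 13.05/40.304 = 0.32379 mol → 0.32379 mol Mg, 0.32379 mol O.
FeO: 54.56/71.844 = 0.75942 mol → 0.75942 mol Fe, 0.75942 mol O.
SiO2: 32.41/60.083 = 0.53942 mol → 0.53942 mol Si, 1.07884 mol O.
Total oxygen = 2.16205 mol. Normalization factor = 4/2.16205 = 1.85010.
Fe per 4 O = 0.75942 × 1.85010 = 1.405.

1.405 Fe apfu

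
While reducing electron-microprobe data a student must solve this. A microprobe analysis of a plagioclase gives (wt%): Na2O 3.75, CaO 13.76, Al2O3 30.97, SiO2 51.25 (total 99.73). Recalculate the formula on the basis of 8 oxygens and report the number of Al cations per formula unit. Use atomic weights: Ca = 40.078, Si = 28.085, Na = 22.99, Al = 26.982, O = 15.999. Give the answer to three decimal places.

Na2O: 3.75/61.979 = 0.06050 mol → 0.12100 mol Na, 0.06050 mol O.
CaO: 13.76/56.077 = 0.24538 mol → 0.24538 mol Ca, 0.24538 mol O.
Al2O3: 30.97/101.961 = 0.30374 mol → 0.60748 mol Al, 0.91122 mol O.
SiO2: 51.25/60.083 = 0.85299 mol → 0.85299 mol Si, 1.70598 mol O.
Total oxygen = 2.92308 mol. Normalization factor = 8/2.92308 = 2.73684.
Al per 8 O = 0.60748 × 2.73684 = 1.663.

1.663 Al apfu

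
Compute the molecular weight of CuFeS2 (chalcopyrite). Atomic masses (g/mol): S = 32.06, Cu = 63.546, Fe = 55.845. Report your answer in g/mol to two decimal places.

M = 1×63.546 + 1×55.845 + 2×32.06

183.51 g/mol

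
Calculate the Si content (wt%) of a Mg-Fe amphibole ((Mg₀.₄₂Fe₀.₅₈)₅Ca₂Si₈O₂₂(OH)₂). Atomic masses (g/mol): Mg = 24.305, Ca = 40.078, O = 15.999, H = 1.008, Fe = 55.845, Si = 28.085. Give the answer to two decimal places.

24.86 wt%

Formula mass = 2.10·24.305 + 2.90·55.845 + 2·40.078 + 8·28.085 + 24·15.999 + 2·1.008 = 903.819 g/mol, of which 224.680 g is Si.
So Si makes up 224.680/903.819 = 0.2486 of the mass, i.e. 24.86%.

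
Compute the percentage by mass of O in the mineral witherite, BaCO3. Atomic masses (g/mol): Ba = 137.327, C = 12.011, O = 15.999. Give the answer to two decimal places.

24.32 wt%

Formula mass = 1*137.327 + 1*12.011 + 3*15.999 = 197.335 g/mol, of which 47.997 g is O.
So O makes up 47.997/197.335 = 0.2432 of the mass, i.e. 24.32%.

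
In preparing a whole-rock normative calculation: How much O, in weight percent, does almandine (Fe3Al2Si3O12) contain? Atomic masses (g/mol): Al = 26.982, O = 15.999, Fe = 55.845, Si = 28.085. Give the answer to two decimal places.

Formula mass = 3×55.845 + 2×26.982 + 3×28.085 + 12×15.999 = 497.742 g/mol, of which 191.988 g is O.
So O makes up 191.988/497.742 = 0.3857 of the mass, i.e. 38.57%.

38.57 weight percent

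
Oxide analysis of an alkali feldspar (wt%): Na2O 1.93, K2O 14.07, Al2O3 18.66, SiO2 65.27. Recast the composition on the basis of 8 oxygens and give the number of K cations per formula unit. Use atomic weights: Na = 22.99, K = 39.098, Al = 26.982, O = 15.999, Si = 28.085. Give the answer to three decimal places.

1.93 wt% Na2O ÷ 61.979 g/mol = 0.03114 mol, giving 0.06228 Na and 0.03114 O.
14.07 wt% K2O ÷ 94.195 g/mol = 0.14937 mol, giving 0.29874 K and 0.14937 O.
18.66 wt% Al2O3 ÷ 101.961 g/mol = 0.18301 mol, giving 0.36602 Al and 0.54903 O.
65.27 wt% SiO2 ÷ 60.083 g/mol = 1.08633 mol, giving 1.08633 Si and 2.17266 O.
Oxygen sums to 2.90220; scaling by 8/2.90220 = 2.75653 puts the formula on 8 O.
K: 0.29874 × 2.75653 = 0.823 atoms per formula unit.

0.823 K apfu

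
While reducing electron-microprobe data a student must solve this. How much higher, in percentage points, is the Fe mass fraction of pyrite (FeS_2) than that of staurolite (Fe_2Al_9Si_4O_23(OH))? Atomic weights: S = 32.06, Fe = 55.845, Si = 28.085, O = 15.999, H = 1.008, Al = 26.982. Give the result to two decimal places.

33.44 percentage points

Fe in FeS_2: molar mass 119.965 g/mol; 1×55.845 = 55.845 g → 46.55 wt%.
Fe in Fe_2Al_9Si_4O_23(OH): molar mass 851.852 g/mol; 2×55.845 = 111.690 g → 13.11 wt%.
Difference = 46.55 − 13.11 = 33.44 percentage points.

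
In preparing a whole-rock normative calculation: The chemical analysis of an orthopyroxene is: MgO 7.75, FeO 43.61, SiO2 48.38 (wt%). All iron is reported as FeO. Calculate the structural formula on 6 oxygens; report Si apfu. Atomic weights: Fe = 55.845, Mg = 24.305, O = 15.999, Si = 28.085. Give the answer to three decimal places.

7.75 wt% MgO ÷ 40.304 g/mol = 0.19229 mol, giving 0.19229 Mg and 0.19229 O.
43.61 wt% FeO ÷ 71.844 g/mol = 0.60701 mol, giving 0.60701 Fe and 0.60701 O.
48.38 wt% SiO2 ÷ 60.083 g/mol = 0.80522 mol, giving 0.80522 Si and 1.61044 O.
Oxygen sums to 2.40974; scaling by 6/2.40974 = 2.48990 puts the formula on 6 O.
Si: 0.80522 × 2.48990 = 2.005 atoms per formula unit.

2.005 Si apfu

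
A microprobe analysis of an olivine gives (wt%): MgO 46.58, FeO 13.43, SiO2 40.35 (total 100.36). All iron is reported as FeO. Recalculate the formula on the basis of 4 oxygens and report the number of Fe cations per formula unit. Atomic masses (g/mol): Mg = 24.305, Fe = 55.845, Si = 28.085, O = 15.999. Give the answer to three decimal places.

0.278 Fe apfu

MgO: 46.58/40.304 = 1.15572 mol → 1.15572 mol Mg, 1.15572 mol O.
FeO: 13.43/71.844 = 0.18693 mol → 0.18693 mol Fe, 0.18693 mol O.
SiO2: 40.35/60.083 = 0.67157 mol → 0.67157 mol Si, 1.34314 mol O.
Total oxygen = 2.68579 mol. Normalization factor = 4/2.68579 = 1.48932.
Fe per 4 O = 0.18693 × 1.48932 = 0.278.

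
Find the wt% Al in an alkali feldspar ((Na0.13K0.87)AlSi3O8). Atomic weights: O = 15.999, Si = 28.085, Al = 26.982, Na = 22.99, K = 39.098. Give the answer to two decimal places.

M((Na0.13K0.87)AlSi3O8) = 276.233 g/mol.
Al contributes 1 × 26.982 = 26.982 g per mole.
26.982/276.233 = 0.0977 → 9.77%.

9.77 mass %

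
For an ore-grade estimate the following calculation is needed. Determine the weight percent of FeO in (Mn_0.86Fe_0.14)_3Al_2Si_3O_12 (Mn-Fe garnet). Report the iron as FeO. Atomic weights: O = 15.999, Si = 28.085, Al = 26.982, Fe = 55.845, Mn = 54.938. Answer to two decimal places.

M((Mn_0.86Fe_0.14)_3Al_2Si_3O_12) = 495.402 g/mol; M(FeO) = 71.844 g/mol.
Moles FeO per formula unit = 0.42 Fe ÷ 1 = 0.4200.
FeO fraction = (0.4200 × 71.844) / 495.402 = 30.174/495.402 = 0.0609.

6.09 wt%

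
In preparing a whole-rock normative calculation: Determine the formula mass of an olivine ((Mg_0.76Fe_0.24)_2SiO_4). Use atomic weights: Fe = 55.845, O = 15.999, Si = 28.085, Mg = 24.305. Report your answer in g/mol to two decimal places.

Mg: 1.52 × 24.305 = 36.9436
Fe: 0.48 × 55.845 = 26.8056
Si: 1 × 28.085 = 28.0850
O: 4 × 15.999 = 63.9960
Summing the contributions gives the formula mass.

155.83 g/mol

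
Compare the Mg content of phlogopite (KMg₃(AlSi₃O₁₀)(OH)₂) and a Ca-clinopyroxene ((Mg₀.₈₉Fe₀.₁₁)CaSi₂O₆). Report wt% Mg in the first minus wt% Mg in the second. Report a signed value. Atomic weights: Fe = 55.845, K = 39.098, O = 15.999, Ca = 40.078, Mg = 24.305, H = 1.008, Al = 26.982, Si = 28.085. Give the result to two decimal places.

7.64 percentage points

Mg in KMg₃(AlSi₃O₁₀)(OH)₂: molar mass 417.254 g/mol; 3×24.305 = 72.915 g → 17.47 wt%.
Mg in (Mg₀.₈₉Fe₀.₁₁)CaSi₂O₆: molar mass 220.016 g/mol; 0.89×24.305 = 21.631 g → 9.83 wt%.
Difference = 17.47 − 9.83 = 7.64 percentage points.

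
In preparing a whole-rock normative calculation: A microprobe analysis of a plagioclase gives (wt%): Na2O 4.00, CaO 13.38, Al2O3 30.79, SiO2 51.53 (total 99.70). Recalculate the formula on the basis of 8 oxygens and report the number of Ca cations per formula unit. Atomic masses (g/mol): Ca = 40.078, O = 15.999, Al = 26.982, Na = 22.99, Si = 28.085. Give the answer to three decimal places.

Na2O (M=61.979): mol = 0.06454; Na = 0.12908, O = 0.06454.
CaO (M=56.077): mol = 0.23860; Ca = 0.23860, O = 0.23860.
Al2O3 (M=101.961): mol = 0.30198; Al = 0.60396, O = 0.90594.
SiO2 (M=60.083): mol = 0.85765; Si = 0.85765, O = 1.71530.
ΣO = 2.92438; factor = 8/ΣO = 2.73562.
Ca apfu = 0.23860 × 2.73562 = 0.653.

0.653 Ca apfu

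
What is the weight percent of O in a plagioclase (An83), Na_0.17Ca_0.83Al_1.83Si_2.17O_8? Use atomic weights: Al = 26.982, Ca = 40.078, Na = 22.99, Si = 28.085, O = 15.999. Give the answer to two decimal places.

46.46 mass %

Formula mass = 0.17×22.99 + 0.83×40.078 + 1.83×26.982 + 2.17×28.085 + 8×15.999 = 275.487 g/mol, of which 127.992 g is O.
So O makes up 127.992/275.487 = 0.4646 of the mass, i.e. 46.46%.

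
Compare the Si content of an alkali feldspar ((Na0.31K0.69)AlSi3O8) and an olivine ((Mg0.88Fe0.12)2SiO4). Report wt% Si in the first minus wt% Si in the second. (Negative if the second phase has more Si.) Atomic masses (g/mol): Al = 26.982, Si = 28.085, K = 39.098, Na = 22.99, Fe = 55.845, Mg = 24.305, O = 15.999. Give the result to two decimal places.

First mineral: 84.255 g Si in 273.334 g formula = 30.82 wt% Si.
Second mineral: 28.085 g Si in 148.261 g formula = 18.94 wt% Si.
30.82% − 18.94% gives a difference of 11.88 percentage points.

11.88 percentage points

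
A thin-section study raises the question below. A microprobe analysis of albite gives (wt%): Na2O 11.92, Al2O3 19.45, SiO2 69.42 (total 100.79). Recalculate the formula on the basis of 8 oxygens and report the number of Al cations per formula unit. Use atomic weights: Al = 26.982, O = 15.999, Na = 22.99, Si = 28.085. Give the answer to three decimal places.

Na2O: 11.92/61.979 = 0.19232 mol → 0.38464 mol Na, 0.19232 mol O.
Al2O3: 19.45/101.961 = 0.19076 mol → 0.38152 mol Al, 0.57228 mol O.
SiO2: 69.42/60.083 = 1.15540 mol → 1.15540 mol Si, 2.31080 mol O.
Total oxygen = 3.07540 mol. Normalization factor = 8/3.07540 = 2.60129.
Al per 8 O = 0.38152 × 2.60129 = 0.992.

0.992 Al apfu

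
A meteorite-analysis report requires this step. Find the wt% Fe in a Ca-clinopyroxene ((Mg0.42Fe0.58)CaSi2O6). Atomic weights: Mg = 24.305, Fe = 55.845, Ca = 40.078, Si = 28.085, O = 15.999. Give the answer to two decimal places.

13.79 weight percent

Molar mass of (Mg0.42Fe0.58)CaSi2O6: 0.42×24.305 + 0.58×55.845 + 1×40.078 + 2×28.085 + 6×15.999 = 234.840 g/mol.
Mass of Fe per formula unit: 0.58 × 55.845 = 32.390 g.
Weight fraction Fe = 32.390 / 234.840 = 0.1379.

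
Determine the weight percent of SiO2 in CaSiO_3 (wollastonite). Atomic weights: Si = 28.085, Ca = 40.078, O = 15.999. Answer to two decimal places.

M(CaSiO_3) = 116.160 g/mol; M(SiO2) = 60.083 g/mol.
Moles SiO2 per formula unit = 1 Si ÷ 1 = 1.0000.
SiO2 fraction = (1.0000 × 60.083) / 116.160 = 60.083/116.160 = 0.5172.

51.72 wt%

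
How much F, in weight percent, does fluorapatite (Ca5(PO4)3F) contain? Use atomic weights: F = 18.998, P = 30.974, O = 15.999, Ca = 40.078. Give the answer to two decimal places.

3.77 weight percent

Formula mass = 5*40.078 + 3*30.974 + 12*15.999 + 1*18.998 = 504.298 g/mol, of which 18.998 g is F.
So F makes up 18.998/504.298 = 0.0377 of the mass, i.e. 3.77%.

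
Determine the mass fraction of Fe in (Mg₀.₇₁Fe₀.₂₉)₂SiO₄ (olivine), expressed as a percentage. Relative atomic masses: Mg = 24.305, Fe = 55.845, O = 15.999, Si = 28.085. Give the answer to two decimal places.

20.37 wt%

Molar mass of (Mg₀.₇₁Fe₀.₂₉)₂SiO₄: 1.42·24.305 + 0.58·55.845 + 1·28.085 + 4·15.999 = 158.984 g/mol.
Mass of Fe per formula unit: 0.58 × 55.845 = 32.390 g.
Weight fraction Fe = 32.390 / 158.984 = 0.2037.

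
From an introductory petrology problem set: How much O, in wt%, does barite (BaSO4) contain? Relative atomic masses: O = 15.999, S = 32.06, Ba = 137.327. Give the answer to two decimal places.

M(BaSO4) = 233.383 g/mol.
O contributes 4 × 15.999 = 63.996 g per mole.
63.996/233.383 = 0.2742 → 27.42%.

27.42 wt%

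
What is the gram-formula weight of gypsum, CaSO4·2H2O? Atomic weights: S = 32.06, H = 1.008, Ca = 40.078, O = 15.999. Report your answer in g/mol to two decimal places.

M = 1×40.078 + 1×32.06 + 6×15.999 + 4×1.008

172.16 g/mol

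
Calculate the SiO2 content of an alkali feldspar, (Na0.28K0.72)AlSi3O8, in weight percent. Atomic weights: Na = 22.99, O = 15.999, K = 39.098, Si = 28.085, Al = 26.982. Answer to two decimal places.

65.83 wt%

Molar mass of (Na0.28K0.72)AlSi3O8 = 0.28·22.99 + 0.72·39.098 + 1·26.982 + 3·28.085 + 8·15.999 = 273.817 g/mol.
Each formula unit contains 3 Si, equivalent to 3/1 = 3.0000 mol SiO2.
M(SiO2) = 1×28.085 + 2×15.999 = 60.083 g/mol.
Mass of SiO2 per formula unit = 3.0000 × 60.083 = 180.249 g.
SiO2 wt% = 180.249 / 273.817 × 100 = 65.83%.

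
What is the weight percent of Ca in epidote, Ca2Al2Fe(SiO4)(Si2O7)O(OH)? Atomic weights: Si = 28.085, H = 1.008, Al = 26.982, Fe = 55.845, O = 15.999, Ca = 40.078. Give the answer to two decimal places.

Molar mass of Ca2Al2Fe(SiO4)(Si2O7)O(OH): 2·40.078 + 2·26.982 + 1·55.845 + 3·28.085 + 13·15.999 + 1·1.008 = 483.215 g/mol.
Mass of Ca per formula unit: 2 × 40.078 = 80.156 g.
Weight fraction Ca = 80.156 / 483.215 = 0.1659.

16.59 mass %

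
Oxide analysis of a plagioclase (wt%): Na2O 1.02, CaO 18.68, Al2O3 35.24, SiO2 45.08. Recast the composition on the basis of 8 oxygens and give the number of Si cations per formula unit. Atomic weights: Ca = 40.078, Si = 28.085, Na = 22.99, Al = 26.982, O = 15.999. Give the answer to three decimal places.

2.079 Si apfu

Na2O (M=61.979): mol = 0.01646; Na = 0.03292, O = 0.01646.
CaO (M=56.077): mol = 0.33311; Ca = 0.33311, O = 0.33311.
Al2O3 (M=101.961): mol = 0.34562; Al = 0.69124, O = 1.03686.
SiO2 (M=60.083): mol = 0.75030; Si = 0.75030, O = 1.50060.
ΣO = 2.88703; factor = 8/ΣO = 2.77101.
Si apfu = 0.75030 × 2.77101 = 2.079.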